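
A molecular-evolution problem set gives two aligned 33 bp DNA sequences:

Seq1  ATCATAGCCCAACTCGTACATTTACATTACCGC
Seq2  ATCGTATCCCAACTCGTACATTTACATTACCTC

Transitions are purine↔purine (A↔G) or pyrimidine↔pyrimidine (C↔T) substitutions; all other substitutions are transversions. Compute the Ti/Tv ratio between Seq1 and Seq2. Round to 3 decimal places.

The sequences differ at positions 4 (A/G, transition), 7 (G/T, transversion), 32 (G/T, transversion).
Of the 3 differences, 1 transition and 2 transversions, so Ti/Tv = 1/2 = 0.500.

0.500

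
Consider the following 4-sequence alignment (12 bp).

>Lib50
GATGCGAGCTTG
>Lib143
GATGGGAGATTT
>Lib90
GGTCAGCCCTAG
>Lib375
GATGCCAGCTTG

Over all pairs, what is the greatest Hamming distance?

Pairwise Hamming distances:
  Lib50 vs Lib143: 3
  Lib50 vs Lib90: 6
  Lib50 vs Lib375: 1
  Lib143 vs Lib90: 8
  Lib143 vs Lib375: 4
  Lib90 vs Lib375: 7
The largest is 8, between Lib143 and Lib90.

8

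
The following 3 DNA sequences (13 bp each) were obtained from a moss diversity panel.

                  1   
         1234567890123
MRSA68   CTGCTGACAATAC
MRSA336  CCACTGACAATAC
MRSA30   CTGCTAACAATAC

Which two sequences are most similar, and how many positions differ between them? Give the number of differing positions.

1

Pairwise Hamming distances:
  MRSA68 vs MRSA336: 2
  MRSA68 vs MRSA30: 1
  MRSA336 vs MRSA30: 3
The smallest is 1, between MRSA68 and MRSA30.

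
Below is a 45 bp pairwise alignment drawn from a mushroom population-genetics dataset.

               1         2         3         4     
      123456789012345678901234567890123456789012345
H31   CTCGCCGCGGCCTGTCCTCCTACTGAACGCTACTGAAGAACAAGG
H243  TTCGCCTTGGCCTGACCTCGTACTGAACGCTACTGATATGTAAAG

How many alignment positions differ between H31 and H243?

Differing sites — 1:C/T; 7:G/T; 8:C/T; 15:T/A; 20:C/G; 37:A/T; 38:G/A; 39:A/T; 40:A/G; 41:C/T; 44:G/A.
That gives 11 mismatches out of 45 aligned sites, so the Hamming distance is 11.

11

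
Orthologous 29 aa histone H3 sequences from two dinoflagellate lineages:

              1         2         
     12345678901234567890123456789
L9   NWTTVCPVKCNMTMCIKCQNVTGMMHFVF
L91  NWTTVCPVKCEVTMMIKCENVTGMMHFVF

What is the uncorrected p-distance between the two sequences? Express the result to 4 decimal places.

The sequences differ at positions 11 (N/E), 12 (M/V), 15 (C/M), 19 (Q/E).
There are 4 differences over 29 sites, so p = 4/29 = 0.1379.

0.1379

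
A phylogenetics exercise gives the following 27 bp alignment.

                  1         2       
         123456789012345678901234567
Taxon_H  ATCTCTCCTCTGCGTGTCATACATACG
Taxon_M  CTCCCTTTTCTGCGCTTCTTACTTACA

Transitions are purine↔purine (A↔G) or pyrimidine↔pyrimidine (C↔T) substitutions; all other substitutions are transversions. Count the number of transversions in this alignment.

4

Differing sites — 1:A/C (Tv); 4:T/C (Ti); 7:C/T (Ti); 8:C/T (Ti); 15:T/C (Ti); 16:G/T (Tv); 19:A/T (Tv); 23:A/T (Tv); 27:G/A (Ti).
Of the 9 differences, 5 transitions and 4 transversions, so the answer is 4.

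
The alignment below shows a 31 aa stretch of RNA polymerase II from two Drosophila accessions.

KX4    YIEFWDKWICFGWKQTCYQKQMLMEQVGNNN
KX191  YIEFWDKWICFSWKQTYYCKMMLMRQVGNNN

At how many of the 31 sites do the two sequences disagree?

5

Differing sites — 12:G/S; 17:C/Y; 19:Q/C; 21:Q/M; 25:E/R.
That gives 5 mismatches out of 31 aligned sites, so the Hamming distance is 5.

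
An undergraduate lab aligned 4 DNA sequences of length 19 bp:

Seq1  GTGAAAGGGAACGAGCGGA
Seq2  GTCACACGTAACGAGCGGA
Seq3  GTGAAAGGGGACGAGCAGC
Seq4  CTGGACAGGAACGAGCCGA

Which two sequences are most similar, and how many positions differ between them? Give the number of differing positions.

Pairwise Hamming distances:
  Seq1 vs Seq2: 4
  Seq1 vs Seq3: 3
  Seq1 vs Seq4: 5
  Seq2 vs Seq3: 7
  Seq2 vs Seq4: 8
  Seq3 vs Seq4: 7
The smallest is 3, between Seq1 and Seq3.

3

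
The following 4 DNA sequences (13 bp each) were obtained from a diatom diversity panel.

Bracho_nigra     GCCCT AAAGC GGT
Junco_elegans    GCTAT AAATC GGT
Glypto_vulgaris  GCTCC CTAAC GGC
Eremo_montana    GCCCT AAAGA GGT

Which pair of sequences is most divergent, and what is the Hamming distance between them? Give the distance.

7

Pairwise Hamming distances:
  Bracho_nigra vs Junco_elegans: 3
  Bracho_nigra vs Glypto_vulgaris: 6
  Bracho_nigra vs Eremo_montana: 1
  Junco_elegans vs Glypto_vulgaris: 6
  Junco_elegans vs Eremo_montana: 4
  Glypto_vulgaris vs Eremo_montana: 7
The largest is 7, between Glypto_vulgaris and Eremo_montana.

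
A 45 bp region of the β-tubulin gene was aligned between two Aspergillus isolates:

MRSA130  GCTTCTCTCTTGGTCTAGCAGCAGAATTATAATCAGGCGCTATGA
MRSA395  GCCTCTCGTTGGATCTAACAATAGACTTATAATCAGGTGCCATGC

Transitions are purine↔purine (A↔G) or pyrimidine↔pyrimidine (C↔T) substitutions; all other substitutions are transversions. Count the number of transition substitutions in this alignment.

8

Mismatches occur at site 3 (T→C, transition), site 8 (T→G, transversion), site 9 (C→T, transition), site 11 (T→G, transversion), site 13 (G→A, transition), site 18 (G→A, transition), site 21 (G→A, transition), site 22 (C→T, transition), site 26 (A→C, transversion), site 38 (C→T, transition), site 41 (T→C, transition), site 45 (A→C, transversion).
Of the 12 differences, 8 transitions and 4 transversions, so the answer is 8.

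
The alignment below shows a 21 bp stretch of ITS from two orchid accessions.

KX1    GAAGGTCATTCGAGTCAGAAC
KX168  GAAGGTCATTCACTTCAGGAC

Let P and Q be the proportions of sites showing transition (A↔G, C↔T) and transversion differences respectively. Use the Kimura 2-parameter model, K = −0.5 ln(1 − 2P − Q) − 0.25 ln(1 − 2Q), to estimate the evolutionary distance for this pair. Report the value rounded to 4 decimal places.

Differing sites — 12:G/A (Ti); 13:A/C (Tv); 14:G/T (Tv); 19:A/G (Ti).
Of the 4 differences, 2 transitions and 2 transversions over 21 sites: P = 2/21 = 0.095238, Q = 2/21 = 0.095238.
d = −0.5·ln(0.714286) − 0.25·ln(0.809524) = −0.5·(-0.336472) − 0.25·(-0.211309) = 0.2211.

0.2211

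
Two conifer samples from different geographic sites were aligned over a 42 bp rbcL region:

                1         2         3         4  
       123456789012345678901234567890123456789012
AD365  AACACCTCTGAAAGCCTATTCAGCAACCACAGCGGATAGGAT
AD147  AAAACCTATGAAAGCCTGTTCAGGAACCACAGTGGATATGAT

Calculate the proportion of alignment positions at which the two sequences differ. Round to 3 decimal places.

Mismatches occur at site 3 (C/A), site 8 (C/A), site 18 (A/G), site 24 (C/G), site 33 (C/T), site 39 (G/T).
There are 6 differences over 42 sites, so p = 6/42 = 0.143.

0.143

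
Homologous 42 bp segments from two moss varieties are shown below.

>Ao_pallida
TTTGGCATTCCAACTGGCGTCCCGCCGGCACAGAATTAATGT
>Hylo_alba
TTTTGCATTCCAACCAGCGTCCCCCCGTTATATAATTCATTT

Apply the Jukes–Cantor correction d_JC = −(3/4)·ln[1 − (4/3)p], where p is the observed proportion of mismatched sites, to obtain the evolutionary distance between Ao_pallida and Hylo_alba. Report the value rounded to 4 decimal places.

Differing sites — 4:G/T; 15:T/C; 16:G/A; 24:G/C; 28:G/T; 29:C/T; 31:C/T; 33:G/T; 38:A/C; 41:G/T.
p = 10/42 = 0.238095.
d = −0.75 · ln(1 − (4/3)·0.238095) = −0.75 · ln(0.682540) = −0.75 · (-0.381934) = 0.2865.

0.2865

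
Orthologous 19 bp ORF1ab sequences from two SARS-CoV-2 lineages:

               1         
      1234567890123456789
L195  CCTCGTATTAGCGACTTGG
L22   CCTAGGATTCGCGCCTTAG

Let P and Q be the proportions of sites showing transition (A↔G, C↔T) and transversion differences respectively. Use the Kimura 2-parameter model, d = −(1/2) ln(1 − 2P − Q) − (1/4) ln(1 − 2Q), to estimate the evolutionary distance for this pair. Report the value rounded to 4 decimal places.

Mismatches occur at site 4 (C/A, transversion), site 6 (T/G, transversion), site 10 (A/C, transversion), site 14 (A/C, transversion), site 18 (G/A, transition).
Of the 5 differences, 1 transition and 4 transversions over 19 sites: P = 1/19 = 0.052632, Q = 4/19 = 0.210526.
d = −0.5·ln(0.684210) − 0.25·ln(0.578948) = −0.5·(-0.379490) − 0.25·(-0.546543) = 0.3264.

0.3264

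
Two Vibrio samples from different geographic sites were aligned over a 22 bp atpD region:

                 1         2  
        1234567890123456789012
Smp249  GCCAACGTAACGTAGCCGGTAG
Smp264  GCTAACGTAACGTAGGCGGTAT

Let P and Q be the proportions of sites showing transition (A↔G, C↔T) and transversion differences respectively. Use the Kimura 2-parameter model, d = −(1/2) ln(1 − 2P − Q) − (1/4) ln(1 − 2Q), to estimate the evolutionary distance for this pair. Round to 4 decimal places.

0.1505

The sequences differ at positions 3 (C/T, transition), 16 (C/G, transversion), 22 (G/T, transversion).
Of the 3 differences, 1 transition and 2 transversions over 22 sites: P = 1/22 = 0.045455, Q = 2/22 = 0.090909.
d = −0.5·ln(0.818181) − 0.25·ln(0.818182) = −0.5·(-0.200672) − 0.25·(-0.200670) = 0.1505.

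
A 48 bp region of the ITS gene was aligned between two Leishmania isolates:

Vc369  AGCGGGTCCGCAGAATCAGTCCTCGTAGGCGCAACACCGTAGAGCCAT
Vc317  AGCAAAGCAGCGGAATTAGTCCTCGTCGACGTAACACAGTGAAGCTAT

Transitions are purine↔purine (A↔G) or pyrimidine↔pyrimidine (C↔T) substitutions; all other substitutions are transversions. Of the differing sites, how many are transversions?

4

Differing sites — 4:G/A (Ti); 5:G/A (Ti); 6:G/A (Ti); 7:T/G (Tv); 9:C/A (Tv); 12:A/G (Ti); 17:C/T (Ti); 27:A/C (Tv); 29:G/A (Ti); 32:C/T (Ti); 38:C/A (Tv); 41:A/G (Ti); 42:G/A (Ti); 46:C/T (Ti).
Of the 14 differences, 10 transitions and 4 transversions, so the answer is 4.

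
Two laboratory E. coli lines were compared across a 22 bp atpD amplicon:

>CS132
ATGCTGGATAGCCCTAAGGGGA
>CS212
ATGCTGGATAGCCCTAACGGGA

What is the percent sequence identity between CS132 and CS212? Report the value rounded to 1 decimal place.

95.5%

Differing sites — 18:G/C.
21 of the 22 sites match, so the percent identity is 21/22 × 100 = 95.5%.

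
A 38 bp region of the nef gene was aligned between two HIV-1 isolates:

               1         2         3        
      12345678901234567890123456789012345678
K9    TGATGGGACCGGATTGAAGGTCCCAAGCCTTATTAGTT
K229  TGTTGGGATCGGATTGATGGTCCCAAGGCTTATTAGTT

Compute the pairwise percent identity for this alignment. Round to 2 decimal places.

89.47%

The sequences differ at positions 3 (A/T), 9 (C/T), 18 (A/T), 28 (C/G).
34 of the 38 sites match, so the percent identity is 34/38 × 100 = 89.47%.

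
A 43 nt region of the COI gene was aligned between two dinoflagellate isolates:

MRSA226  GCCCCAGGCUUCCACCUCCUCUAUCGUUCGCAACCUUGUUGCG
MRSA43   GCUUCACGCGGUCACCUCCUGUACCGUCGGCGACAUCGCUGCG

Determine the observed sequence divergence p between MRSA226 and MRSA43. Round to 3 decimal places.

Differing sites — 3:C/U; 4:C/U; 7:G/C; 10:U/G; 11:U/G; 12:C/U; 21:C/G; 24:U/C; 28:U/C; 29:C/G; 32:A/G; 35:C/A; 37:U/C; 39:U/C.
There are 14 differences over 43 sites, so p = 14/43 = 0.326.

0.326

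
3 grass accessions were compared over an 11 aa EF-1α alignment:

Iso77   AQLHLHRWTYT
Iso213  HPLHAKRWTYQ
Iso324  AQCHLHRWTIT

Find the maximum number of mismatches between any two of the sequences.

7

Pairwise Hamming distances:
  Iso77 vs Iso213: 5
  Iso77 vs Iso324: 2
  Iso213 vs Iso324: 7
The largest is 7, between Iso213 and Iso324.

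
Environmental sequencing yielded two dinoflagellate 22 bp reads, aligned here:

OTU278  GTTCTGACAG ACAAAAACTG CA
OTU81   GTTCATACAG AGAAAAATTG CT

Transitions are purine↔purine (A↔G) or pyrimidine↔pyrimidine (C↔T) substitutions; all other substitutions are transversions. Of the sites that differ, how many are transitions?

1

Mismatches occur at site 5 (T/A, transversion), site 6 (G/T, transversion), site 12 (C/G, transversion), site 18 (C/T, transition), site 22 (A/T, transversion).
Of the 5 differences, 1 transition and 4 transversions, so the answer is 1.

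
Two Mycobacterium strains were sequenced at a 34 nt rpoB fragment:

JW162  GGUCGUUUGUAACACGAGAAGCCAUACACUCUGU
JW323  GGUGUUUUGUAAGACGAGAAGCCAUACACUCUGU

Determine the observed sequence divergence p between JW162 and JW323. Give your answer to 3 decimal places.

Differing sites — 4:C/G; 5:G/U; 13:C/G.
There are 3 differences over 34 sites, so p = 3/34 = 0.088.

0.088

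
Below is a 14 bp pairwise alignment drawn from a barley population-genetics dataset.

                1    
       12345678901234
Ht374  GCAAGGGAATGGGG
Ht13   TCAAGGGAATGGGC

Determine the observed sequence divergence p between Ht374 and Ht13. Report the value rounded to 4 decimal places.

Differing sites — 1:G/T; 14:G/C.
There are 2 differences over 14 sites, so p = 2/14 = 0.1429.

0.1429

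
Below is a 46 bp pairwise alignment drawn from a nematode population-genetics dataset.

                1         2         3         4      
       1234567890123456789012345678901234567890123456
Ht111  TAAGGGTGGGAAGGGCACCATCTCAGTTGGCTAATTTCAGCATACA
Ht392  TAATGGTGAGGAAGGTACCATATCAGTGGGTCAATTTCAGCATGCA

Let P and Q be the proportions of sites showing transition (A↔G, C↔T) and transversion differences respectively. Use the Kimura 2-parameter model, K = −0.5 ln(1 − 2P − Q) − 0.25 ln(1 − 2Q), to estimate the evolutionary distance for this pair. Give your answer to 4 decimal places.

0.2656

Differing sites — 4:G/T (Tv); 9:G/A (Ti); 11:A/G (Ti); 13:G/A (Ti); 16:C/T (Ti); 22:C/A (Tv); 28:T/G (Tv); 31:C/T (Ti); 32:T/C (Ti); 44:A/G (Ti).
Of the 10 differences, 7 transitions and 3 transversions over 46 sites: P = 7/46 = 0.152174, Q = 3/46 = 0.065217.
d = −0.5·ln(0.630435) − 0.25·ln(0.869566) = −0.5·(-0.461345) − 0.25·(-0.139761) = 0.2656.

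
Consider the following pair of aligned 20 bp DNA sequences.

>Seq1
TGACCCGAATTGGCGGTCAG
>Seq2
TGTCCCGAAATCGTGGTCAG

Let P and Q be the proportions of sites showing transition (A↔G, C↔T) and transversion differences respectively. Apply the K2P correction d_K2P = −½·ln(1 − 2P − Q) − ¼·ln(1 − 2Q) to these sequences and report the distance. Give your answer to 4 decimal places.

0.2330

Differing sites — 3:A/T (Tv); 10:T/A (Tv); 12:G/C (Tv); 14:C/T (Ti).
Of the 4 differences, 1 transition and 3 transversions over 20 sites: P = 1/20 = 0.050000, Q = 3/20 = 0.150000.
d = −0.5·ln(0.750000) − 0.25·ln(0.700000) = −0.5·(-0.287682) − 0.25·(-0.356675) = 0.2330.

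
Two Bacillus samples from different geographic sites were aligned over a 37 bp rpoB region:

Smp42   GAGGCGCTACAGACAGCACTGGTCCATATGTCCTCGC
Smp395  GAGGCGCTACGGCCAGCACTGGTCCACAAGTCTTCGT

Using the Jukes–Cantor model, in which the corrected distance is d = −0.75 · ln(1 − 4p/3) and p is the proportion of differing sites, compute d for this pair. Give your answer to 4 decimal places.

0.1827

The sequences differ at positions 11 (A/G), 13 (A/C), 27 (T/C), 29 (T/A), 33 (C/T), 37 (C/T).
p = 6/37 = 0.162162.
d = −0.75 · ln(1 − (4/3)·0.162162) = −0.75 · ln(0.783784) = −0.75 · (-0.243622) = 0.1827.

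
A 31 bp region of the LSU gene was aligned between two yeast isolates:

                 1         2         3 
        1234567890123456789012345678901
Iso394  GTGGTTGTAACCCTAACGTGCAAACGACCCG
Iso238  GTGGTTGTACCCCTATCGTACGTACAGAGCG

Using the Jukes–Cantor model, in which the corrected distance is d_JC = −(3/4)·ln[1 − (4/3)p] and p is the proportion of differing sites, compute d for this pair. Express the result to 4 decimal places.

0.3672

Mismatches occur at site 10 (A/C), site 16 (A/T), site 20 (G/A), site 22 (A/G), site 23 (A/T), site 26 (G/A), site 27 (A/G), site 28 (C/A), site 29 (C/G).
p = 9/31 = 0.290323.
d = −0.75 · ln(1 − (4/3)·0.290323) = −0.75 · ln(0.612903) = −0.75 · (-0.489549) = 0.3672.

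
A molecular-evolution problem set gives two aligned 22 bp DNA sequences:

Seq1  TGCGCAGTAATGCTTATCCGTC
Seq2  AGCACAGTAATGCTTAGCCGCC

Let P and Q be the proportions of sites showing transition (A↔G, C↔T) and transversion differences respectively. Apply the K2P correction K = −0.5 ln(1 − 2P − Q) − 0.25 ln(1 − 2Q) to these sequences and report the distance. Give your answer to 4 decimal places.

The sequences differ at positions 1 (T/A, transversion), 4 (G/A, transition), 17 (T/G, transversion), 21 (T/C, transition).
Of the 4 differences, 2 transitions and 2 transversions over 22 sites: P = 2/22 = 0.090909, Q = 2/22 = 0.090909.
d = −0.5·ln(0.727273) − 0.25·ln(0.818182) = −0.5·(-0.318453) − 0.25·(-0.200670) = 0.2094.

0.2094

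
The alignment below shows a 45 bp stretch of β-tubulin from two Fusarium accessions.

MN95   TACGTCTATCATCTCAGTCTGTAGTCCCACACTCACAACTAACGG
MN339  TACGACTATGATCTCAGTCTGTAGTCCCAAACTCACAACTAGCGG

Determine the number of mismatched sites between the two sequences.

4

The sequences differ at positions 5 (T/A), 10 (C/G), 30 (C/A), 42 (A/G).
That gives 4 mismatches out of 45 aligned sites, so the Hamming distance is 4.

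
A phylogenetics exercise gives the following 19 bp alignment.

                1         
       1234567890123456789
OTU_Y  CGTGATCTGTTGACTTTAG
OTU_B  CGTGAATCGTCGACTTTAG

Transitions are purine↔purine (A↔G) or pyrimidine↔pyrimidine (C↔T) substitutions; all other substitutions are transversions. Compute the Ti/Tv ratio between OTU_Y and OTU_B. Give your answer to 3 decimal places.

3.000

Mismatches occur at site 6 (T↔A, transversion), site 7 (C↔T, transition), site 8 (T↔C, transition), site 11 (T↔C, transition).
Of the 4 differences, 3 transitions and 1 transversion, so Ti/Tv = 3/1 = 3.000.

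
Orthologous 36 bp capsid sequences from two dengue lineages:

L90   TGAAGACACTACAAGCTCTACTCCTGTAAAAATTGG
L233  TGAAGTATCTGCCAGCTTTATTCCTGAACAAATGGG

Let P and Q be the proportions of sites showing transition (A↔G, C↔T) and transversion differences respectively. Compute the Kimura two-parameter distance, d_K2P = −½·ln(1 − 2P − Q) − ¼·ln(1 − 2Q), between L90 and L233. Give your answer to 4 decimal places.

0.3471

The sequences differ at positions 6 (A/T, transversion), 7 (C/A, transversion), 8 (A/T, transversion), 11 (A/G, transition), 13 (A/C, transversion), 18 (C/T, transition), 21 (C/T, transition), 27 (T/A, transversion), 29 (A/C, transversion), 34 (T/G, transversion).
Of the 10 differences, 3 transitions and 7 transversions over 36 sites: P = 3/36 = 0.083333, Q = 7/36 = 0.194444.
d = −0.5·ln(0.638890) − 0.25·ln(0.611112) = −0.5·(-0.448023) − 0.25·(-0.492475) = 0.3471.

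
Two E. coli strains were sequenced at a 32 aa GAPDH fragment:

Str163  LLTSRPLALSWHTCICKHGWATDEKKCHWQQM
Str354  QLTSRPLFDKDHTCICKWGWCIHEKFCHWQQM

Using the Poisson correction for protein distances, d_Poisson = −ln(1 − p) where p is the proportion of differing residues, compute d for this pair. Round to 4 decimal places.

0.3747

Mismatches occur at site 1 (L→Q), site 8 (A→F), site 9 (L→D), site 10 (S→K), site 11 (W→D), site 18 (H→W), site 21 (A→C), site 22 (T→I), site 23 (D→H), site 26 (K→F).
p = 10/32 = 0.312500.
d = −ln(1 − 0.312500) = −ln(0.687500) = 0.3747.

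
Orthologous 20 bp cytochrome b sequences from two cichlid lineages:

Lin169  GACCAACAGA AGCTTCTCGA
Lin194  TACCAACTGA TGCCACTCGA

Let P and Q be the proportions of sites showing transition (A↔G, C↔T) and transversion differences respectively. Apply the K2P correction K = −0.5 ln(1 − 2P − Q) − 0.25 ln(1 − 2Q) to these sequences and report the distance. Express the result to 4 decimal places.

0.3060

Differing sites — 1:G/T (Tv); 8:A/T (Tv); 11:A/T (Tv); 14:T/C (Ti); 15:T/A (Tv).
Of the 5 differences, 1 transition and 4 transversions over 20 sites: P = 1/20 = 0.050000, Q = 4/20 = 0.200000.
d = −0.5·ln(0.700000) − 0.25·ln(0.600000) = −0.5·(-0.356675) − 0.25·(-0.510826) = 0.3060.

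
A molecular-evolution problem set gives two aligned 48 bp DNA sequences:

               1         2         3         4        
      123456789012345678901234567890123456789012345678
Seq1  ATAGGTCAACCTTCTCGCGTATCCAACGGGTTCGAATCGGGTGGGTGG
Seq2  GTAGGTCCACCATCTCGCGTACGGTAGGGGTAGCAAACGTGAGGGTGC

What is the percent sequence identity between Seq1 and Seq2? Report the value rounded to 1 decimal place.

68.8%

The sequences differ at positions 1 (A/G), 8 (A/C), 12 (T/A), 22 (T/C), 23 (C/G), 24 (C/G), 25 (A/T), 27 (C/G), 32 (T/A), 33 (C/G), 34 (G/C), 37 (T/A), 40 (G/T), 42 (T/A), 48 (G/C).
33 of the 48 sites match, so the percent identity is 33/48 × 100 = 68.8%.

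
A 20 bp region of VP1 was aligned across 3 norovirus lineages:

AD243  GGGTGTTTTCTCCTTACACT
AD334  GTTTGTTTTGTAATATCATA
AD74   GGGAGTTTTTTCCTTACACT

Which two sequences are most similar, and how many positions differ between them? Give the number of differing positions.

2

Pairwise Hamming distances:
  AD243 vs AD334: 9
  AD243 vs AD74: 2
  AD334 vs AD74: 10
The smallest is 2, between AD243 and AD74.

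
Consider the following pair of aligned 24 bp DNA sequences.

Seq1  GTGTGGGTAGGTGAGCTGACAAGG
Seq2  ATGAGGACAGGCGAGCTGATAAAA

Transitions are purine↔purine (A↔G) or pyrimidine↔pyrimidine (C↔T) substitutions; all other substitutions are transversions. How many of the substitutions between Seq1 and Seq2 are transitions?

Differing sites — 1:G/A (Ti); 4:T/A (Tv); 7:G/A (Ti); 8:T/C (Ti); 12:T/C (Ti); 20:C/T (Ti); 23:G/A (Ti); 24:G/A (Ti).
Of the 8 differences, 7 transitions and 1 transversion, so the answer is 7.

7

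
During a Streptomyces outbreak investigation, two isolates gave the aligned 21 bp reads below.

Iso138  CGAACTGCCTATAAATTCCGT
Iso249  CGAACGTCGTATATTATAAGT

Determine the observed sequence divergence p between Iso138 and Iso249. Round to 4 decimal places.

0.3810

Differing sites — 6:T/G; 7:G/T; 9:C/G; 14:A/T; 15:A/T; 16:T/A; 18:C/A; 19:C/A.
There are 8 differences over 21 sites, so p = 8/21 = 0.3810.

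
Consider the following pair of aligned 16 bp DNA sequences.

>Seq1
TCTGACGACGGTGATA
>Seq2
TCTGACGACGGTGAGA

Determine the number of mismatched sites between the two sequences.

Differing sites — 15:T/G.
That gives 1 mismatch out of 16 aligned sites, so the Hamming distance is 1.

1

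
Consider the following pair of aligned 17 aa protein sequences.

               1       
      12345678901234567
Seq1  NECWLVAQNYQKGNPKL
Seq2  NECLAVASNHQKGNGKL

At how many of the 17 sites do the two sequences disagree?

5

The sequences differ at positions 4 (W/L), 5 (L/A), 8 (Q/S), 10 (Y/H), 15 (P/G).
That gives 5 mismatches out of 17 aligned sites, so the Hamming distance is 5.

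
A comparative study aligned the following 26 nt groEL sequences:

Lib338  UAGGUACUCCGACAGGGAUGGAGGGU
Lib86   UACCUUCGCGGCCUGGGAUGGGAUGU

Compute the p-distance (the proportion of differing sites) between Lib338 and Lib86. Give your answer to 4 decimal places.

Differing sites — 3:G/C; 4:G/C; 6:A/U; 8:U/G; 10:C/G; 12:A/C; 14:A/U; 22:A/G; 23:G/A; 24:G/U.
There are 10 differences over 26 sites, so p = 10/26 = 0.3846.

0.3846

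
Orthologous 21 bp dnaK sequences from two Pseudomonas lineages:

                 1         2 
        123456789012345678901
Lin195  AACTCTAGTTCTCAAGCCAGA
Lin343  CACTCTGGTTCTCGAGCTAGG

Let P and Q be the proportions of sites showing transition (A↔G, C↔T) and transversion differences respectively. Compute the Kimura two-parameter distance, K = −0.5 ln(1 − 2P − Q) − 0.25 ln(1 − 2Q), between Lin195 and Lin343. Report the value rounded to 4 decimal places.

0.3048

Mismatches occur at site 1 (A→C, transversion), site 7 (A→G, transition), site 14 (A→G, transition), site 18 (C→T, transition), site 21 (A→G, transition).
Of the 5 differences, 4 transitions and 1 transversion over 21 sites: P = 4/21 = 0.190476, Q = 1/21 = 0.047619.
d = −0.5·ln(0.571429) − 0.25·ln(0.904762) = −0.5·(-0.559615) − 0.25·(-0.100083) = 0.3048.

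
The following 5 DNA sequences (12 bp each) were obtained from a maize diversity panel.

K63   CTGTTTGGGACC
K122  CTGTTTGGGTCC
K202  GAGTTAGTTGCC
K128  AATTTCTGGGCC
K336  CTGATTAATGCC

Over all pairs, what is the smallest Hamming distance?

Pairwise Hamming distances:
  K63 vs K122: 1
  K63 vs K202: 6
  K63 vs K128: 6
  K63 vs K336: 5
  K122 vs K202: 6
  K122 vs K128: 6
  K122 vs K336: 5
  K202 vs K128: 6
  K202 vs K336: 6
  K128 vs K336: 8
The smallest is 1, between K63 and K122.

1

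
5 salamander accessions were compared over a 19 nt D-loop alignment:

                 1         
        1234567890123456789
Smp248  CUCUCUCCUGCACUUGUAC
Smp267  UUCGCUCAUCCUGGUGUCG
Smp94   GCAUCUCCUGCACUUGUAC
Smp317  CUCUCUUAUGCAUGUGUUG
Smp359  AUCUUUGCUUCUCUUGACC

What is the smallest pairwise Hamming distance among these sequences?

Pairwise Hamming distances:
  Smp248 vs Smp267: 9
  Smp248 vs Smp94: 3
  Smp248 vs Smp317: 6
  Smp248 vs Smp359: 7
  Smp267 vs Smp94: 11
  Smp267 vs Smp317: 7
  Smp267 vs Smp359: 10
  Smp94 vs Smp317: 9
  Smp94 vs Smp359: 9
  Smp317 vs Smp359: 11
The smallest is 3, between Smp248 and Smp94.

3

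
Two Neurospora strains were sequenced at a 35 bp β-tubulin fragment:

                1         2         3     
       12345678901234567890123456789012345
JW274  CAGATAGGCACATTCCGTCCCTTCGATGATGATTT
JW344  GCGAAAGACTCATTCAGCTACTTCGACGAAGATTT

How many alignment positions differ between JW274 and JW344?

11

Mismatches occur at site 1 (C/G), site 2 (A/C), site 5 (T/A), site 8 (G/A), site 10 (A/T), site 16 (C/A), site 18 (T/C), site 19 (C/T), site 20 (C/A), site 27 (T/C), site 30 (T/A).
That gives 11 mismatches out of 35 aligned sites, so the Hamming distance is 11.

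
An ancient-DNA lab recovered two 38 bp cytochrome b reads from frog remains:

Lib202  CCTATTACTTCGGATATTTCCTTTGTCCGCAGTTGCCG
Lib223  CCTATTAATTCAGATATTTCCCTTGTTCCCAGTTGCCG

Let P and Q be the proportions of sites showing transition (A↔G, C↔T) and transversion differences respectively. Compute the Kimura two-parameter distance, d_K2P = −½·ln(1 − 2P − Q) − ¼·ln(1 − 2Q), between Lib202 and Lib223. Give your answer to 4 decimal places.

0.1460

Differing sites — 8:C/A (Tv); 12:G/A (Ti); 22:T/C (Ti); 27:C/T (Ti); 29:G/C (Tv).
Of the 5 differences, 3 transitions and 2 transversions over 38 sites: P = 3/38 = 0.078947, Q = 2/38 = 0.052632.
d = −0.5·ln(0.789474) − 0.25·ln(0.894736) = −0.5·(-0.236388) − 0.25·(-0.111227) = 0.1460.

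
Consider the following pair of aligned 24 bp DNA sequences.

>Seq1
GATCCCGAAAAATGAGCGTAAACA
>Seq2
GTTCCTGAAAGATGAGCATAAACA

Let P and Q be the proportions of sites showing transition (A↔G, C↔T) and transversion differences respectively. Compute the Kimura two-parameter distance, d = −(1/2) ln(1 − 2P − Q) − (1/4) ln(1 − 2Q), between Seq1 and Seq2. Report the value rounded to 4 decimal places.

0.1942

Mismatches occur at site 2 (A/T, transversion), site 6 (C/T, transition), site 11 (A/G, transition), site 18 (G/A, transition).
Of the 4 differences, 3 transitions and 1 transversion over 24 sites: P = 3/24 = 0.125000, Q = 1/24 = 0.041667.
d = −0.5·ln(0.708333) − 0.25·ln(0.916666) = −0.5·(-0.344841) − 0.25·(-0.087012) = 0.1942.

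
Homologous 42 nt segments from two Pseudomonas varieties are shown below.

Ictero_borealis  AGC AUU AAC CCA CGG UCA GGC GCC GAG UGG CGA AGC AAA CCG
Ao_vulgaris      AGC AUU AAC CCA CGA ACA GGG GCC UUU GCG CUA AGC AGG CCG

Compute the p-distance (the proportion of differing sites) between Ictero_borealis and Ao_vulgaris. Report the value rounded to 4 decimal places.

0.2619

The sequences differ at positions 15 (G/A), 16 (U/A), 21 (C/G), 25 (G/U), 26 (A/U), 27 (G/U), 28 (U/G), 29 (G/C), 32 (G/U), 38 (A/G), 39 (A/G).
There are 11 differences over 42 sites, so p = 11/42 = 0.2619.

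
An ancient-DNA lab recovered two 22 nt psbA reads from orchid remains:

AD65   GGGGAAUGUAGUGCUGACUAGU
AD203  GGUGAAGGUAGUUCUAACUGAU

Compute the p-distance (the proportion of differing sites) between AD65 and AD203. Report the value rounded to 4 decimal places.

Differing sites — 3:G/U; 7:U/G; 13:G/U; 16:G/A; 20:A/G; 21:G/A.
There are 6 differences over 22 sites, so p = 6/22 = 0.2727.

0.2727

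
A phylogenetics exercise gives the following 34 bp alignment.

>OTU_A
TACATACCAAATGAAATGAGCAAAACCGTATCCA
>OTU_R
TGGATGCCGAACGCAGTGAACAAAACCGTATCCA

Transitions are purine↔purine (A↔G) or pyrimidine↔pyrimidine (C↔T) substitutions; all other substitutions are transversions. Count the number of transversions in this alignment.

Mismatches occur at site 2 (A↔G, transition), site 3 (C↔G, transversion), site 6 (A↔G, transition), site 9 (A↔G, transition), site 12 (T↔C, transition), site 14 (A↔C, transversion), site 16 (A↔G, transition), site 20 (G↔A, transition).
Of the 8 differences, 6 transitions and 2 transversions, so the answer is 2.

2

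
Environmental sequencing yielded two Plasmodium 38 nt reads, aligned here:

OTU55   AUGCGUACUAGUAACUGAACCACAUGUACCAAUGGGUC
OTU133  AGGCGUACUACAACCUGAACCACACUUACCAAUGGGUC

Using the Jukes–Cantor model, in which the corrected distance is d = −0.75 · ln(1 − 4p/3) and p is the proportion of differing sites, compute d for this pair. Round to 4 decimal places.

The sequences differ at positions 2 (U/G), 11 (G/C), 12 (U/A), 14 (A/C), 25 (U/C), 26 (G/U).
p = 6/38 = 0.157895.
d = −0.75 · ln(1 − (4/3)·0.157895) = −0.75 · ln(0.789473) = −0.75 · (-0.236390) = 0.1773.

0.1773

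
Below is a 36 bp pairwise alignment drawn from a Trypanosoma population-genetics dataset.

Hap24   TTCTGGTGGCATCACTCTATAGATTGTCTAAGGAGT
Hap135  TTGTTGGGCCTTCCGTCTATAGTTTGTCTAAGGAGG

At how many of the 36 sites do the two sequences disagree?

Mismatches occur at site 3 (C→G), site 5 (G→T), site 7 (T→G), site 9 (G→C), site 11 (A→T), site 14 (A→C), site 15 (C→G), site 23 (A→T), site 36 (T→G).
That gives 9 mismatches out of 36 aligned sites, so the Hamming distance is 9.

9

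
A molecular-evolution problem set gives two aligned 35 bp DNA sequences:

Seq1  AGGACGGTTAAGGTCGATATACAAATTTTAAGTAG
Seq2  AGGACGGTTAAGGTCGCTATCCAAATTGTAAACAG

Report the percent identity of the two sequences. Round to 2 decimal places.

85.71%

The sequences differ at positions 17 (A/C), 21 (A/C), 28 (T/G), 32 (G/A), 33 (T/C).
30 of the 35 sites match, so the percent identity is 30/35 × 100 = 85.71%.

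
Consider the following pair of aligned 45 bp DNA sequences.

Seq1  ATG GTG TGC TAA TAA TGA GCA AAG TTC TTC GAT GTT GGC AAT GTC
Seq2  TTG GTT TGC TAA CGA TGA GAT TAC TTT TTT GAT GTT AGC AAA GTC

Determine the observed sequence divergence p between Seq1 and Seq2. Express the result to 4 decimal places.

0.2667

Mismatches occur at site 1 (A↔T), site 6 (G↔T), site 13 (T↔C), site 14 (A↔G), site 20 (C↔A), site 21 (A↔T), site 22 (A↔T), site 24 (G↔C), site 27 (C↔T), site 30 (C↔T), site 37 (G↔A), site 42 (T↔A).
There are 12 differences over 45 sites, so p = 12/45 = 0.2667.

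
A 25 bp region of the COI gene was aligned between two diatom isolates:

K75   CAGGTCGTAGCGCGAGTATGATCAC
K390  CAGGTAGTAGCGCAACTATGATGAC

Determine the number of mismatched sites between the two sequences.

Mismatches occur at site 6 (C↔A), site 14 (G↔A), site 16 (G↔C), site 23 (C↔G).
That gives 4 mismatches out of 25 aligned sites, so the Hamming distance is 4.

4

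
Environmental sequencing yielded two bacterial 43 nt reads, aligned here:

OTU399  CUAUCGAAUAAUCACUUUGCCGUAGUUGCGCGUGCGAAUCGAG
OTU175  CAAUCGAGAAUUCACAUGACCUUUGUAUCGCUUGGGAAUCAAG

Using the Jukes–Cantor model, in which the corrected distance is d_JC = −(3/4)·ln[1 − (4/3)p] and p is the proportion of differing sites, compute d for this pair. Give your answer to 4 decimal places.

Mismatches occur at site 2 (U↔A), site 8 (A↔G), site 9 (U↔A), site 11 (A↔U), site 16 (U↔A), site 18 (U↔G), site 19 (G↔A), site 22 (G↔U), site 24 (A↔U), site 27 (U↔A), site 28 (G↔U), site 32 (G↔U), site 35 (C↔G), site 41 (G↔A).
p = 14/43 = 0.325581.
d = −0.75 · ln(1 − (4/3)·0.325581) = −0.75 · ln(0.565892) = −0.75 · (-0.569352) = 0.4270.

0.4270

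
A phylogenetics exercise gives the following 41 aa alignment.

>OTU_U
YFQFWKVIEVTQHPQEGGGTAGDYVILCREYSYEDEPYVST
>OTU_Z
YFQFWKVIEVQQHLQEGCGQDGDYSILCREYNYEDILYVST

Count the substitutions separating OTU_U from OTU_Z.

9

Differing sites — 11:T/Q; 14:P/L; 18:G/C; 20:T/Q; 21:A/D; 25:V/S; 32:S/N; 36:E/I; 37:P/L.
That gives 9 mismatches out of 41 aligned sites, so the Hamming distance is 9.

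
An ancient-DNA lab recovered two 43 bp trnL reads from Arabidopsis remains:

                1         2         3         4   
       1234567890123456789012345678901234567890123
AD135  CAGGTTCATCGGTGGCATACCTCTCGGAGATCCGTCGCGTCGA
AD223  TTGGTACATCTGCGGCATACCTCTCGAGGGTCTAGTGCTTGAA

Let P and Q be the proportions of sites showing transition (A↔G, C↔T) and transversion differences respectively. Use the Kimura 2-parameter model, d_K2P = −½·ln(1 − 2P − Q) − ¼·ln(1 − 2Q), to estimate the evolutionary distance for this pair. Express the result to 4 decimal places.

Differing sites — 1:C/T (Ti); 2:A/T (Tv); 6:T/A (Tv); 11:G/T (Tv); 13:T/C (Ti); 27:G/A (Ti); 28:A/G (Ti); 30:A/G (Ti); 33:C/T (Ti); 34:G/A (Ti); 35:T/G (Tv); 36:C/T (Ti); 39:G/T (Tv); 41:C/G (Tv); 42:G/A (Ti).
Of the 15 differences, 9 transitions and 6 transversions over 43 sites: P = 9/43 = 0.209302, Q = 6/43 = 0.139535.
d = −0.5·ln(0.441861) − 0.25·ln(0.720930) = −0.5·(-0.816760) − 0.25·(-0.327213) = 0.4902.

0.4902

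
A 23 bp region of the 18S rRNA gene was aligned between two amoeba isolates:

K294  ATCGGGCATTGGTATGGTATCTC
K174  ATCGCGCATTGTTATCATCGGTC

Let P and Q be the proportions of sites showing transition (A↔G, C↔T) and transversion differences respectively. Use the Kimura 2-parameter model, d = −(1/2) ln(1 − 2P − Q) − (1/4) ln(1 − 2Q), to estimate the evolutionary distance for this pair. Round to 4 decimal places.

Mismatches occur at site 5 (G↔C, transversion), site 12 (G↔T, transversion), site 16 (G↔C, transversion), site 17 (G↔A, transition), site 19 (A↔C, transversion), site 20 (T↔G, transversion), site 21 (C↔G, transversion).
Of the 7 differences, 1 transition and 6 transversions over 23 sites: P = 1/23 = 0.043478, Q = 6/23 = 0.260870.
d = −0.5·ln(0.652174) − 0.25·ln(0.478260) = −0.5·(-0.427444) − 0.25·(-0.737601) = 0.3981.

0.3981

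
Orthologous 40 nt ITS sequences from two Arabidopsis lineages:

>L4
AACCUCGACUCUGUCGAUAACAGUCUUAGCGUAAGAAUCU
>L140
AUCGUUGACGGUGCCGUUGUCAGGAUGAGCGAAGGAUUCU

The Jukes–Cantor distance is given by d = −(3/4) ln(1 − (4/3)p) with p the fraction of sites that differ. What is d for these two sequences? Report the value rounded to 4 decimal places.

Mismatches occur at site 2 (A→U), site 4 (C→G), site 6 (C→U), site 10 (U→G), site 11 (C→G), site 14 (U→C), site 17 (A→U), site 19 (A→G), site 20 (A→U), site 24 (U→G), site 25 (C→A), site 27 (U→G), site 32 (U→A), site 34 (A→G), site 37 (A→U).
p = 15/40 = 0.375000.
d = −0.75 · ln(1 − (4/3)·0.375000) = −0.75 · ln(0.500000) = −0.75 · (-0.693147) = 0.5199.

0.5199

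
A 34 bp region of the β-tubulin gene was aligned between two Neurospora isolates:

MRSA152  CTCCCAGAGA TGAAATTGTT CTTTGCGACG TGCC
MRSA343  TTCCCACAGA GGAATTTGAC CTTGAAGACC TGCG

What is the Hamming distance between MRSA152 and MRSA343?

11

The sequences differ at positions 1 (C/T), 7 (G/C), 11 (T/G), 15 (A/T), 19 (T/A), 20 (T/C), 24 (T/G), 25 (G/A), 26 (C/A), 30 (G/C), 34 (C/G).
That gives 11 mismatches out of 34 aligned sites, so the Hamming distance is 11.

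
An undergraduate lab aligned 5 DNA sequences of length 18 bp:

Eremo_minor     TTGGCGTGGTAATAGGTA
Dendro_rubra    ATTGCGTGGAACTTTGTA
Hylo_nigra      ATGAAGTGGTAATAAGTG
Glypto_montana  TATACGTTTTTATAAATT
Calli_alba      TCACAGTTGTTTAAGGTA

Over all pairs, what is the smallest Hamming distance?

5

Pairwise Hamming distances:
  Eremo_minor vs Dendro_rubra: 6
  Eremo_minor vs Hylo_nigra: 5
  Eremo_minor vs Glypto_montana: 9
  Eremo_minor vs Calli_alba: 8
  Dendro_rubra vs Hylo_nigra: 8
  Dendro_rubra vs Glypto_montana: 12
  Dendro_rubra vs Calli_alba: 12
  Hylo_nigra vs Glypto_montana: 9
  Hylo_nigra vs Calli_alba: 10
  Glypto_montana vs Calli_alba: 10
The smallest is 5, between Eremo_minor and Hylo_nigra.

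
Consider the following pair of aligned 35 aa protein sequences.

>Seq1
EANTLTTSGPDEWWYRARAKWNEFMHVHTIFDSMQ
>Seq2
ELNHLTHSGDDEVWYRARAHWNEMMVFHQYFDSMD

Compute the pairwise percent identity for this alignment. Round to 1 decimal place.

65.7%

The sequences differ at positions 2 (A/L), 4 (T/H), 7 (T/H), 10 (P/D), 13 (W/V), 20 (K/H), 24 (F/M), 26 (H/V), 27 (V/F), 29 (T/Q), 30 (I/Y), 35 (Q/D).
23 of the 35 sites match, so the percent identity is 23/35 × 100 = 65.7%.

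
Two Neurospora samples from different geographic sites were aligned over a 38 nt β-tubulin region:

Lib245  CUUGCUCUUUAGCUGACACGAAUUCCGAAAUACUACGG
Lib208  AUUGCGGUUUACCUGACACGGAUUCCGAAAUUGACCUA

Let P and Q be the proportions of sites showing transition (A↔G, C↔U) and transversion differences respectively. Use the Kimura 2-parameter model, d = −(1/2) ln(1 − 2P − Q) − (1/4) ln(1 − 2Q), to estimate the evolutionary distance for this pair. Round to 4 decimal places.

Differing sites — 1:C/A (Tv); 6:U/G (Tv); 7:C/G (Tv); 12:G/C (Tv); 21:A/G (Ti); 32:A/U (Tv); 33:C/G (Tv); 34:U/A (Tv); 35:A/C (Tv); 37:G/U (Tv); 38:G/A (Ti).
Of the 11 differences, 2 transitions and 9 transversions over 38 sites: P = 2/38 = 0.052632, Q = 9/38 = 0.236842.
d = −0.5·ln(0.657894) − 0.25·ln(0.526316) = −0.5·(-0.418711) − 0.25·(-0.641853) = 0.3698.

0.3698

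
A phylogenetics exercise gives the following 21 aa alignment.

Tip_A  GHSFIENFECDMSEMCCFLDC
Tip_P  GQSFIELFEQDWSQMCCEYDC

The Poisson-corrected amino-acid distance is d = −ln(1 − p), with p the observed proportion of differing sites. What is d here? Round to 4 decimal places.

0.4055

The sequences differ at positions 2 (H/Q), 7 (N/L), 10 (C/Q), 12 (M/W), 14 (E/Q), 18 (F/E), 19 (L/Y).
p = 7/21 = 0.333333.
d = −ln(1 − 0.333333) = −ln(0.666667) = 0.4055.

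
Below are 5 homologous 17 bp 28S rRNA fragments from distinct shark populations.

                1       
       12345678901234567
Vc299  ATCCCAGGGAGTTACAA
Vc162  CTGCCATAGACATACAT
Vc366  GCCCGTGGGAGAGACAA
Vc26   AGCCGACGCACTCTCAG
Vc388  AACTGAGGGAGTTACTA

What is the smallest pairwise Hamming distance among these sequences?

Pairwise Hamming distances:
  Vc299 vs Vc162: 7
  Vc299 vs Vc366: 6
  Vc299 vs Vc26: 8
  Vc299 vs Vc388: 4
  Vc162 vs Vc366: 10
  Vc162 vs Vc26: 11
  Vc162 vs Vc388: 11
  Vc366 vs Vc26: 10
  Vc366 vs Vc388: 7
  Vc26 vs Vc388: 9
The smallest is 4, between Vc299 and Vc388.

4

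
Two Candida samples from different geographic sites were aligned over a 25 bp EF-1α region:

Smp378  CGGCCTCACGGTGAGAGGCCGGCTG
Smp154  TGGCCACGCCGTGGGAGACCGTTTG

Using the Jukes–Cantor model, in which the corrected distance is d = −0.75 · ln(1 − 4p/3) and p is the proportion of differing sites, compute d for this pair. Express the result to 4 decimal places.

Mismatches occur at site 1 (C→T), site 6 (T→A), site 8 (A→G), site 10 (G→C), site 14 (A→G), site 18 (G→A), site 22 (G→T), site 23 (C→T).
p = 8/25 = 0.320000.
d = −0.75 · ln(1 − (4/3)·0.320000) = −0.75 · ln(0.573333) = −0.75 · (-0.556289) = 0.4172.

0.4172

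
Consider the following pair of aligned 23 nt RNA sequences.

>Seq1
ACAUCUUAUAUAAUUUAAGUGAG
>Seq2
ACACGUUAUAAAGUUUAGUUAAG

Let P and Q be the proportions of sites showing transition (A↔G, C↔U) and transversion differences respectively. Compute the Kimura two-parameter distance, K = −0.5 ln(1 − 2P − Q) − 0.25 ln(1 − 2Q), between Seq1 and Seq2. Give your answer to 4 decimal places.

0.4009

Differing sites — 4:U/C (Ti); 5:C/G (Tv); 11:U/A (Tv); 13:A/G (Ti); 18:A/G (Ti); 19:G/U (Tv); 21:G/A (Ti).
Of the 7 differences, 4 transitions and 3 transversions over 23 sites: P = 4/23 = 0.173913, Q = 3/23 = 0.130435.
d = −0.5·ln(0.521739) − 0.25·ln(0.739130) = −0.5·(-0.650588) − 0.25·(-0.302281) = 0.4009.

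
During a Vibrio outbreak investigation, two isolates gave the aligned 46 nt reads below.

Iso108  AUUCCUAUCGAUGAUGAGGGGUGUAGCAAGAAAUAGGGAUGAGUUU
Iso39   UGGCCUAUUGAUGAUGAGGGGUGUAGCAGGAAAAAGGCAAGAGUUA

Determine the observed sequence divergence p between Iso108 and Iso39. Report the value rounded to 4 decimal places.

Differing sites — 1:A/U; 2:U/G; 3:U/G; 9:C/U; 29:A/G; 34:U/A; 38:G/C; 40:U/A; 46:U/A.
There are 9 differences over 46 sites, so p = 9/46 = 0.1957.

0.1957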